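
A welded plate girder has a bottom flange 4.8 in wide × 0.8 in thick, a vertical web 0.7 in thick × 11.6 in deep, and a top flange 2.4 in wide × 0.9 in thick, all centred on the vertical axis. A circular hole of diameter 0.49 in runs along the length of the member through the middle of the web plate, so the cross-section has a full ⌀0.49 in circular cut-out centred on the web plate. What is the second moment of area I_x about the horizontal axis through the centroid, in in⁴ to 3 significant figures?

Split into non-overlapping primitives; take the origin at the lower-left of the bounding box.
Bottom plate: 4.8 × 0.8, A = 3.84 in², y = 0.4 in, Ī = 0.2048 in⁴.
Web plate: 0.7 × 11.6, A = 8.12 in², y = 6.6 in, Ī = 91.052 in⁴.
Top plate: 2.4 × 0.9, A = 2.16 in², y = 12.85 in, Ī = 0.1458 in⁴.
Hole (subtracted): ⌀0.49, A = 0.18857 in², y = 6.6 in, Ī = 0.0028298 in⁴.
Centroid: ȳ = ΣA·y / ΣA = 5.8601 in.
Transfer each piece to the horizontal axis through the centroid using Ī + A·d² with d = y − 5.8601:
  bottom plate: d = -5.4601 in → contributes +114.69 in⁴
  web plate: d = 0.73991 in → contributes +95.498 in⁴
  top plate: d = 6.9899 in → contributes +105.68 in⁴
  hole: d = 0.73991 in → contributes −0.10607 in⁴
Total I = 315.76 in⁴.

I_x ≈ 316 in⁴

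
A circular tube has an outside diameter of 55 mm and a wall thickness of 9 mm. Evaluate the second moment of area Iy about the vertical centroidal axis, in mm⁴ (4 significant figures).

Iy ≈ 3.572 × 10⁵ mm⁴

Treat the section as a set of non-overlapping primitives; coordinates are from the bounding-box lower-left.
Outer circle: ⌀55, A = 2375.83 mm², x = 27.5 mm, Ī = 449 180 mm⁴.
Bore (subtracted): ⌀37, A = 1075.21 mm², x = 27.5 mm, Ī = 91997.7 mm⁴.
By symmetry the centroid is at mid-width, x̄ = 27.5 mm.
All pieces are centred on the vertical centroidal axis, so I = ΣĪ (holes subtracted) = 357 183 mm⁴.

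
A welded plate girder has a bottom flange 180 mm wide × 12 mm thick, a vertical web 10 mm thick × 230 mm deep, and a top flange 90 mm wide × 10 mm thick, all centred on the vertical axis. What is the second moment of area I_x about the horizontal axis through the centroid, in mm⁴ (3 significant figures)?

I_x ≈ 5.04 × 10⁷ mm⁴

Treat the section as a set of non-overlapping primitives; coordinates are from the bounding-box lower-left.
Bottom plate: 180 × 12, A = 2 160 mm², y = 6 mm, Ī = 25 920 mm⁴.
Web plate: 10 × 230, A = 2 300 mm², y = 127 mm, Ī = 10 139 167 mm⁴.
Top plate: 90 × 10, A = 900 mm², y = 247 mm, Ī = 7 500 mm⁴.
Centroid: ȳ = ΣA·y / ΣA = 98.388 mm.
Transfer each piece to the horizontal axis through the centroid using Ī + A·d² with d = y − 98.388:
  bottom plate: d = -92.388 mm → contributes +18 462 716 mm⁴
  web plate: d = 28.612 mm → contributes +12 022 046 mm⁴
  top plate: d = 148.61 mm → contributes +19 884 458 mm⁴
Total I = 50 369 220 mm⁴.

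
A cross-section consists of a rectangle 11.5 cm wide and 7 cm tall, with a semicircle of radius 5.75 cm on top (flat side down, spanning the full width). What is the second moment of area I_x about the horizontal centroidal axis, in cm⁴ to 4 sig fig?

Decompose the section into non-overlapping parts with the origin at the bottom-left of its bounding rectangle.
Rectangular body: 11.5 × 7, A = 80.5 cm², y = 3.5 cm, Ī = 328.708 cm⁴.
Semicircular cap: semicircle r = 5.75, A = 51.9345 cm², y = 9.44038 cm, Ī = 119.979 cm⁴.
Centroid: ȳ = ΣA·y / ΣA = 5.82953 cm.
Transfer each piece to the horizontal centroidal axis using Ī + A·d² with d = y − 5.82953:
  rectangular body: d = -2.32953 cm → contributes +765.559 cm⁴
  semicircular cap: d = 3.61084 cm → contributes +797.11 cm⁴
Total I = 1562.67 cm⁴.

I_x ≈ 1563 cm⁴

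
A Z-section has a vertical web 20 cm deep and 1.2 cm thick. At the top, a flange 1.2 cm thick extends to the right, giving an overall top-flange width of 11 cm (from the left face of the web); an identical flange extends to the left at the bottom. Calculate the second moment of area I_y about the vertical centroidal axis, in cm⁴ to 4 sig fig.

Treat the section as a set of non-overlapping primitives; coordinates are from the bounding-box lower-left.
Web: 1.2 × 20, A = 24 cm², x = 10.4 cm, Ī = 2.88 cm⁴.
Top flange (beyond web): 9.8 × 1.2, A = 11.76 cm², x = 15.9 cm, Ī = 94.1192 cm⁴.
Bottom flange (beyond web): 9.8 × 1.2, A = 11.76 cm², x = 4.9 cm, Ī = 94.1192 cm⁴.
Centroid: x̄ = ΣA·x / ΣA = 10.4 cm.
Transfer each piece to the vertical centroidal axis using Ī + A·d² with d = x − 10.4:
  web: d = 0 cm → contributes +2.88 cm⁴
  top flange (beyond web): d = 5.5 cm → contributes +449.859 cm⁴
  bottom flange (beyond web): d = -5.5 cm → contributes +449.859 cm⁴
Total I = 902.598 cm⁴.

I_y ≈ 902.6 cm⁴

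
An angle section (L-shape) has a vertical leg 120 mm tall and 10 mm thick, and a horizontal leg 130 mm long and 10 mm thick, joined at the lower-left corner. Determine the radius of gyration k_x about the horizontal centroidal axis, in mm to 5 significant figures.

k_x ≈ 36.884 mm

Decompose the section into non-overlapping parts with the origin at the bottom-left of its bounding rectangle.
Vertical leg: 10 × 120, A = 1 200 mm², y = 60 mm, Ī = 1 440 000 mm⁴.
Horizontal leg (remainder): 120 × 10, A = 1 200 mm², y = 5 mm, Ī = 10 000 mm⁴.
Centroid: ȳ = ΣA·y / ΣA = 32.5 mm.
Transfer each piece to the horizontal centroidal axis using Ī + A·d² with d = y − 32.5:
  vertical leg: d = 27.5 mm → contributes +2 347 500 mm⁴
  horizontal leg (remainder): d = -27.5 mm → contributes +917 500 mm⁴
Total I = 3 265 000 mm⁴.
Radius of gyration: k = √(I/A) = √(3 265 000 / 2 400) = 36.88383 mm.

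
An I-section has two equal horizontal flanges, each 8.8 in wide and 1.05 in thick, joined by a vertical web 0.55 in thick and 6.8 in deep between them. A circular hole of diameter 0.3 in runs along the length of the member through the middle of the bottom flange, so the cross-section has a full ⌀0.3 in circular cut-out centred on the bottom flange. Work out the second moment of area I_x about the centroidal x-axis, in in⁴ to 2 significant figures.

Break the section into simple shapes (no overlaps), measuring from the bottom-left corner of the bounding box.
Bottom flange: 8.8 × 1.05, A = 9.24 in², y = 0.525 in, Ī = 0.8489 in⁴.
Web: 0.55 × 6.8, A = 3.74 in², y = 4.45 in, Ī = 14.41 in⁴.
Top flange: 8.8 × 1.05, A = 9.24 in², y = 8.375 in, Ī = 0.8489 in⁴.
Hole (subtracted): ⌀0.3, A = 0.07069 in², y = 0.525 in, Ī = 0.0003976 in⁴.
Centroid: ȳ = ΣA·y / ΣA = 4.463 in.
Transfer each piece to the centroidal x-axis using Ī + A·d² with d = y − 4.463:
  bottom flange: d = -3.938 in → contributes +144.1 in⁴
  web: d = -0.01253 in → contributes +14.41 in⁴
  top flange: d = 3.912 in → contributes +142.3 in⁴
  hole: d = -3.938 in → contributes −1.096 in⁴
Total I = 299.7 in⁴.

I_x ≈ 300 in⁴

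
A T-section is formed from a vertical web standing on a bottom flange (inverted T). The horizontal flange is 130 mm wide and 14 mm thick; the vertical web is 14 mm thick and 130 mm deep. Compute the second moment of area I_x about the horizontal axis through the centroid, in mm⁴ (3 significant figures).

Split into non-overlapping primitives; take the origin at the lower-left of the bounding box.
Flange: 130 × 14, A = 1 820 mm², y = 7 mm, Ī = 29 727 mm⁴.
Web: 14 × 130, A = 1 820 mm², y = 79 mm, Ī = 2 563 167 mm⁴.
Centroid: ȳ = ΣA·y / ΣA = 43 mm.
Transfer each piece to the horizontal axis through the centroid using Ī + A·d² with d = y − 43:
  flange: d = -36 mm → contributes +2 388 447 mm⁴
  web: d = 36 mm → contributes +4 921 887 mm⁴
Total I = 7 310 333 mm⁴.

I_x ≈ 7.31 × 10⁶ mm⁴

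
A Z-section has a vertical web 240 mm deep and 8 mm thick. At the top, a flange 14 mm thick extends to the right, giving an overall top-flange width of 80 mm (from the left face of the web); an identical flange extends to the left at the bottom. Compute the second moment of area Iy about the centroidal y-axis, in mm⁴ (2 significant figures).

Iy ≈ 4.1 × 10⁶ mm⁴

Break the section into simple shapes (no overlaps), measuring from the bottom-left corner of the bounding box.
Web: 8 × 240, A = 1 920 mm², x = 76 mm, Ī = 10 240 mm⁴.
Top flange (beyond web): 72 × 14, A = 1 008 mm², x = 116 mm, Ī = 435 456 mm⁴.
Bottom flange (beyond web): 72 × 14, A = 1 008 mm², x = 36 mm, Ī = 435 456 mm⁴.
Centroid: x̄ = ΣA·x / ΣA = 76 mm.
Transfer each piece to the centroidal y-axis using Ī + A·d² with d = x − 76:
  web: d = 0 mm → contributes +10 240 mm⁴
  top flange (beyond web): d = 40 mm → contributes +2 048 256 mm⁴
  bottom flange (beyond web): d = -40 mm → contributes +2 048 256 mm⁴
Total I = 4 106 752 mm⁴.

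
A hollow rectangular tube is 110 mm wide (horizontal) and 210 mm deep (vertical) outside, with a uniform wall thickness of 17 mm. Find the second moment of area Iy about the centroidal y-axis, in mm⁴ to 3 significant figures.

Break the section into simple shapes (no overlaps), measuring from the bottom-left corner of the bounding box.
Outer rectangle: 110 × 210, A = 23 100 mm², x = 55 mm, Ī = 23 292 500 mm⁴.
Inner void (subtracted): 76 × 176, A = 13 376 mm², x = 55 mm, Ī = 6 438 315 mm⁴.
By symmetry the centroid is at mid-width, x̄ = 55 mm.
All pieces are centred on the centroidal y-axis, so I = ΣĪ (holes subtracted) = 16 854 185 mm⁴.

Iy ≈ 1.69 × 10⁷ mm⁴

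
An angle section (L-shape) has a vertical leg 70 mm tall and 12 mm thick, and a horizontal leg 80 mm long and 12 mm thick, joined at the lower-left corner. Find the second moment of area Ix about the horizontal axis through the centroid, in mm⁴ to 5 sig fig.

Ix ≈ 7.0089 × 10⁵ mm⁴

Decompose the section into non-overlapping parts with the origin at the bottom-left of its bounding rectangle.
Vertical leg: 12 × 70, A = 840 mm², y = 35 mm, Ī = 343 000 mm⁴.
Horizontal leg (remainder): 68 × 12, A = 816 mm², y = 6 mm, Ī = 9 792 mm⁴.
Centroid: ȳ = ΣA·y / ΣA = 20.71014 mm.
Transfer each piece to the horizontal axis through the centroid using Ī + A·d² with d = y − 20.71014:
  vertical leg: d = 14.28986 mm → contributes +514 528 mm⁴
  horizontal leg (remainder): d = -14.71014 mm → contributes +186364.9 mm⁴
Total I = 700892.9 mm⁴.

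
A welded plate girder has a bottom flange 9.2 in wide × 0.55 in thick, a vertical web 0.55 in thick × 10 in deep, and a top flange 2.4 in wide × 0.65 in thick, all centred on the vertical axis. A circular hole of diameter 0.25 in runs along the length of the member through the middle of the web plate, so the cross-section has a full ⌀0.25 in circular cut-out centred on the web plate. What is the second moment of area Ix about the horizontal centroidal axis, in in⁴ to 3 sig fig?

Treat the section as a set of non-overlapping primitives; coordinates are from the bounding-box lower-left.
Bottom plate: 9.2 × 0.55, A = 5.06 in², y = 0.275 in, Ī = 0.12755 in⁴.
Web plate: 0.55 × 10, A = 5.5 in², y = 5.55 in, Ī = 45.833 in⁴.
Top plate: 2.4 × 0.65, A = 1.56 in², y = 10.875 in, Ī = 0.054925 in⁴.
Hole (subtracted): ⌀0.25, A = 0.049087 in², y = 5.55 in, Ī = 0.00019175 in⁴.
Centroid: ȳ = ΣA·y / ΣA = 4.027 in.
Transfer each piece to the horizontal centroidal axis using Ī + A·d² with d = y − 4.027:
  bottom plate: d = -3.752 in → contributes +71.358 in⁴
  web plate: d = 1.523 in → contributes +58.591 in⁴
  top plate: d = 6.848 in → contributes +73.212 in⁴
  hole: d = 1.523 in → contributes −0.11406 in⁴
Total I = 203.05 in⁴.

Ix ≈ 203 in⁴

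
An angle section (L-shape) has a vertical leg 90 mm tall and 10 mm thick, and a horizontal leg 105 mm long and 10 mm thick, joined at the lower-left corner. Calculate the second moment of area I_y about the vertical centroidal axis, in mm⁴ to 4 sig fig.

Split into non-overlapping primitives; take the origin at the lower-left of the bounding box.
Vertical leg: 10 × 90, A = 900 mm², x = 5 mm, Ī = 7 500 mm⁴.
Horizontal leg (remainder): 95 × 10, A = 950 mm², x = 57.5 mm, Ī = 714 479 mm⁴.
Centroid: x̄ = ΣA·x / ΣA = 31.9595 mm.
Transfer each piece to the vertical centroidal axis using Ī + A·d² with d = x − 31.9595:
  vertical leg: d = -26.9595 mm → contributes +661 631 mm⁴
  horizontal leg (remainder): d = 25.5405 mm → contributes +1 334 182 mm⁴
Total I = 1 995 814 mm⁴.

I_y ≈ 1.996 × 10⁶ mm⁴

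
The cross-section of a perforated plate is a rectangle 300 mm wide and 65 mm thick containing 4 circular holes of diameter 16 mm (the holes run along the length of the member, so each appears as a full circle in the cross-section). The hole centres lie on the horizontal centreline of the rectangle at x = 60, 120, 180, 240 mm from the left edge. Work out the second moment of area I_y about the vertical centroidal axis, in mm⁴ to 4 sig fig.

Split into non-overlapping primitives; take the origin at the lower-left of the bounding box.
Plate: 300 × 65, A = 19 500 mm², x = 150 mm, Ī = 146 250 000 mm⁴.
Hole 1 (subtracted): ⌀16, A = 201.062 mm², x = 60 mm, Ī = 3216.99 mm⁴.
Hole 2 (subtracted): ⌀16, A = 201.062 mm², x = 120 mm, Ī = 3216.99 mm⁴.
Hole 3 (subtracted): ⌀16, A = 201.062 mm², x = 180 mm, Ī = 3216.99 mm⁴.
Hole 4 (subtracted): ⌀16, A = 201.062 mm², x = 240 mm, Ī = 3216.99 mm⁴.
By symmetry the centroid is at mid-width, x̄ = 150 mm.
Transfer each piece to the vertical centroidal axis using Ī + A·d² with d = x − 150:
  plate: d = 0 mm → contributes +146 250 000 mm⁴
  hole 1: d = -90 mm → contributes −1 631 819 mm⁴
  hole 2: d = -30 mm → contributes −184 173 mm⁴
  hole 3: d = 30 mm → contributes −184 173 mm⁴
  hole 4: d = 90 mm → contributes −1 631 819 mm⁴
Total I = 142 618 017 mm⁴.

I_y ≈ 1.426 × 10⁸ mm⁴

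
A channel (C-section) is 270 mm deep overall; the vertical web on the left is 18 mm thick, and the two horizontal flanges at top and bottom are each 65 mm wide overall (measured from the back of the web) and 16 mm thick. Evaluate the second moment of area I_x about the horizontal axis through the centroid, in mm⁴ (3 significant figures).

I_x ≈ 5.38 × 10⁷ mm⁴

Treat the section as a set of non-overlapping primitives; coordinates are from the bounding-box lower-left.
Web: 18 × 270, A = 4 860 mm², y = 135 mm, Ī = 29 524 500 mm⁴.
Top flange (beyond web): 47 × 16, A = 752 mm², y = 262 mm, Ī = 16 043 mm⁴.
Bottom flange (beyond web): 47 × 16, A = 752 mm², y = 8 mm, Ī = 16 043 mm⁴.
By symmetry the centroid is at mid-height, ȳ = 135 mm.
Transfer each piece to the horizontal axis through the centroid using Ī + A·d² with d = y − 135:
  web: d = 0 mm → contributes +29 524 500 mm⁴
  top flange (beyond web): d = 127 mm → contributes +12 145 051 mm⁴
  bottom flange (beyond web): d = -127 mm → contributes +12 145 051 mm⁴
Total I = 53 814 601 mm⁴.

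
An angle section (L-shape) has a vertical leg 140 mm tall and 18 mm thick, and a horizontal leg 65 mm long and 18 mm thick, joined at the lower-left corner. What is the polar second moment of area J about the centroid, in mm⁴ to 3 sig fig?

J ≈ 7.39 × 10⁶ mm⁴

Treat the section as a set of non-overlapping primitives; coordinates are from the bounding-box lower-left.
Vertical leg: 18 × 140, A = 2 520 mm², y = 70 mm, Ī = 4 116 000 mm⁴.
Horizontal leg (remainder): 47 × 18, A = 846 mm², y = 9 mm, Ī = 22 842 mm⁴.
Centroid: ȳ = ΣA·y / ΣA = 54.668 mm.
Transfer each piece to the centroidal x-axis using Ī + A·d² with d = y − 54.668:
  vertical leg: d = 15.332 mm → contributes +4 708 342 mm⁴
  horizontal leg (remainder): d = -45.668 mm → contributes +1 787 266 mm⁴
Total I = 6 495 608 mm⁴.
For the y-axis: x̄ = 17.168 mm.
Repeating about the centroidal y-axis gives I_y = 892 770 mm⁴.
Polar second moment: J = I_x + I_y = 7 388 378 mm⁴.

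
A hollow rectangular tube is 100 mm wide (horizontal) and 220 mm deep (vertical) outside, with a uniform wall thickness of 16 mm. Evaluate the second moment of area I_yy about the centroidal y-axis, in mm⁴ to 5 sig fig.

I_yy ≈ 1.3407 × 10⁷ mm⁴

Break the section into simple shapes (no overlaps), measuring from the bottom-left corner of the bounding box.
Outer rectangle: 100 × 220, A = 22 000 mm², x = 50 mm, Ī = 18 333 333 mm⁴.
Inner void (subtracted): 68 × 188, A = 12 784 mm², x = 50 mm, Ī = 4 926 101 mm⁴.
By symmetry the centroid is at mid-width, x̄ = 50 mm.
All pieces are centred on the centroidal y-axis, so I = ΣĪ (holes subtracted) = 13 407 232 mm⁴.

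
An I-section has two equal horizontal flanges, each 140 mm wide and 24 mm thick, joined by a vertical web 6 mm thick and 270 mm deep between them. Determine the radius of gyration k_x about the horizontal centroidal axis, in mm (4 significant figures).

k_x ≈ 136.5 mm

Split into non-overlapping primitives; take the origin at the lower-left of the bounding box.
Bottom flange: 140 × 24, A = 3 360 mm², y = 12 mm, Ī = 161 280 mm⁴.
Web: 6 × 270, A = 1 620 mm², y = 159 mm, Ī = 9 841 500 mm⁴.
Top flange: 140 × 24, A = 3 360 mm², y = 306 mm, Ī = 161 280 mm⁴.
By symmetry the centroid is at mid-height, ȳ = 159 mm.
Transfer each piece to the horizontal centroidal axis using Ī + A·d² with d = y − 159:
  bottom flange: d = -147 mm → contributes +72 767 520 mm⁴
  web: d = 0 mm → contributes +9 841 500 mm⁴
  top flange: d = 147 mm → contributes +72 767 520 mm⁴
Total I = 155 376 540 mm⁴.
Radius of gyration: k = √(I/A) = √(155 376 540 / 8 340) = 136.493 mm.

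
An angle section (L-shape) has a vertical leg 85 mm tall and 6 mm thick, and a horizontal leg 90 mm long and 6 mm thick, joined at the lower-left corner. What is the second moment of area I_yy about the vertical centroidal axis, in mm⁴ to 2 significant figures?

Decompose the section into non-overlapping parts with the origin at the bottom-left of its bounding rectangle.
Vertical leg: 6 × 85, A = 510 mm², x = 3 mm, Ī = 1 530 mm⁴.
Horizontal leg (remainder): 84 × 6, A = 504 mm², x = 48 mm, Ī = 296 352 mm⁴.
Centroid: x̄ = ΣA·x / ΣA = 25.37 mm.
Transfer each piece to the vertical centroidal axis using Ī + A·d² with d = x − 25.37:
  vertical leg: d = -22.37 mm → contributes +256 671 mm⁴
  horizontal leg (remainder): d = 22.63 mm → contributes +554 530 mm⁴
Total I = 811 202 mm⁴.

I_yy ≈ 8.1 × 10⁵ mm⁴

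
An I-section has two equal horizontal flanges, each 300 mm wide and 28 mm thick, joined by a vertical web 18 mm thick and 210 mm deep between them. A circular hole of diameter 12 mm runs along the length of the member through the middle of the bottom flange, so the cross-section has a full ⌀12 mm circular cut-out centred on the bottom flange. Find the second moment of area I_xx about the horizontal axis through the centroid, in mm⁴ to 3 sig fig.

I_xx ≈ 2.51 × 10⁸ mm⁴

Decompose the section into non-overlapping parts with the origin at the bottom-left of its bounding rectangle.
Bottom flange: 300 × 28, A = 8 400 mm², y = 14 mm, Ī = 548 800 mm⁴.
Web: 18 × 210, A = 3 780 mm², y = 133 mm, Ī = 13 891 500 mm⁴.
Top flange: 300 × 28, A = 8 400 mm², y = 252 mm, Ī = 548 800 mm⁴.
Hole (subtracted): ⌀12, A = 113.1 mm², y = 14 mm, Ī = 1017.9 mm⁴.
Centroid: ȳ = ΣA·y / ΣA = 133.66 mm.
Transfer each piece to the horizontal axis through the centroid using Ī + A·d² with d = y − 133.66:
  bottom flange: d = -119.66 mm → contributes +120 819 462 mm⁴
  web: d = -0.65758 mm → contributes +13 893 135 mm⁴
  top flange: d = 118.34 mm → contributes +118 190 202 mm⁴
  hole: d = -119.66 mm → contributes −1 620 338 mm⁴
Total I = 251 282 461 mm⁴.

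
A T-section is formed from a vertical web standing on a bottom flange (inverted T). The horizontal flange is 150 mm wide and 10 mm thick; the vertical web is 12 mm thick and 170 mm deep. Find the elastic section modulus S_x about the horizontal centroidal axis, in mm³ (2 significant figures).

Break the section into simple shapes (no overlaps), measuring from the bottom-left corner of the bounding box.
Flange: 150 × 10, A = 1 500 mm², y = 5 mm, Ī = 12 500 mm⁴.
Web: 12 × 170, A = 2 040 mm², y = 95 mm, Ī = 4 913 000 mm⁴.
Centroid: ȳ = ΣA·y / ΣA = 56.86 mm.
Transfer each piece to the horizontal centroidal axis using Ī + A·d² with d = y − 56.86:
  flange: d = -51.86 mm → contributes +4 047 375 mm⁴
  web: d = 38.14 mm → contributes +7 879 820 mm⁴
Total I = 11 927 195 mm⁴.
Extreme fibre distance c = 123.1 mm; S = I/c = 96 862 mm³.

S_x ≈ 9.7 × 10⁴ mm³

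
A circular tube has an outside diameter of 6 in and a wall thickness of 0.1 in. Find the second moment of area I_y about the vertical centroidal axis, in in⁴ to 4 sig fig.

Break the section into simple shapes (no overlaps), measuring from the bottom-left corner of the bounding box.
Outer circle: ⌀6, A = 28.2743 in², x = 3 in, Ī = 63.6173 in⁴.
Bore (subtracted): ⌀5.8, A = 26.4208 in², x = 3 in, Ī = 55.5497 in⁴.
By symmetry the centroid is at mid-width, x̄ = 3 in.
All pieces are centred on the vertical centroidal axis, so I = ΣĪ (holes subtracted) = 8.06753 in⁴.

I_y ≈ 8.068 in⁴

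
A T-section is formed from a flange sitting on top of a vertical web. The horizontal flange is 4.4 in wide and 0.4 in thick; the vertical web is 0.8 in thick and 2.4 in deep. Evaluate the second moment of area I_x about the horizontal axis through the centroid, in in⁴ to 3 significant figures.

Split into non-overlapping primitives; take the origin at the lower-left of the bounding box.
Flange: 4.4 × 0.4, A = 1.76 in², y = 2.6 in, Ī = 0.023467 in⁴.
Web: 0.8 × 2.4, A = 1.92 in², y = 1.2 in, Ī = 0.9216 in⁴.
Centroid: ȳ = ΣA·y / ΣA = 1.8696 in.
Transfer each piece to the horizontal axis through the centroid using Ī + A·d² with d = y − 1.8696:
  flange: d = 0.73043 in → contributes +0.96249 in⁴
  web: d = -0.66957 in → contributes +1.7824 in⁴
Total I = 2.7449 in⁴.

I_x ≈ 2.74 in⁴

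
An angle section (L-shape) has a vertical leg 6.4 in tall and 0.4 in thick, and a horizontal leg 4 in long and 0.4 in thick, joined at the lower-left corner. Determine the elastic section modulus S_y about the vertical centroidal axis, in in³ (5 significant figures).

Break the section into simple shapes (no overlaps), measuring from the bottom-left corner of the bounding box.
Vertical leg: 0.4 × 6.4, A = 2.56 in², x = 0.2 in, Ī = 0.03413333 in⁴.
Horizontal leg (remainder): 3.6 × 0.4, A = 1.44 in², x = 2.2 in, Ī = 1.5552 in⁴.
Centroid: x̄ = ΣA·x / ΣA = 0.92 in.
Transfer each piece to the vertical centroidal axis using Ī + A·d² with d = x − 0.92:
  vertical leg: d = -0.72 in → contributes +1.361237 in⁴
  horizontal leg (remainder): d = 1.28 in → contributes +3.914496 in⁴
Total I = 5.275733 in⁴.
Extreme fibre distance c = 3.08 in; S = I/c = 1.7129 in³.

S_y ≈ 1.7129 in³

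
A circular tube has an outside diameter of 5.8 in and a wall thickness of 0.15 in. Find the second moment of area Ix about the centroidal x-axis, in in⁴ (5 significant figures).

Split into non-overlapping primitives; take the origin at the lower-left of the bounding box.
Outer circle: ⌀5.8, A = 26.42079 in², y = 2.9 in, Ī = 55.54972 in⁴.
Bore (subtracted): ⌀5.5, A = 23.75829 in², y = 2.9 in, Ī = 44.91803 in⁴.
By symmetry the centroid is at mid-height, ȳ = 2.9 in.
All pieces are centred on the centroidal x-axis, so I = ΣĪ (holes subtracted) = 10.63169 in⁴.

Ix ≈ 10.632 in⁴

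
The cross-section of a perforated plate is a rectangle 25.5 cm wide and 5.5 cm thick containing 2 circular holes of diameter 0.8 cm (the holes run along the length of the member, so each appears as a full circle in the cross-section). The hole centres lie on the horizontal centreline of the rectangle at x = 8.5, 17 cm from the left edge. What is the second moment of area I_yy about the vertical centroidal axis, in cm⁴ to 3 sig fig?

Break the section into simple shapes (no overlaps), measuring from the bottom-left corner of the bounding box.
Plate: 25.5 × 5.5, A = 140.25 cm², x = 12.75 cm, Ī = 7599.8 cm⁴.
Hole 1 (subtracted): ⌀0.8, A = 0.50265 cm², x = 8.5 cm, Ī = 0.020106 cm⁴.
Hole 2 (subtracted): ⌀0.8, A = 0.50265 cm², x = 17 cm, Ī = 0.020106 cm⁴.
By symmetry the centroid is at mid-width, x̄ = 12.75 cm.
Transfer each piece to the vertical centroidal axis using Ī + A·d² with d = x − 12.75:
  plate: d = 0 cm → contributes +7599.8 cm⁴
  hole 1: d = -4.25 cm → contributes −9.0993 cm⁴
  hole 2: d = 4.25 cm → contributes −9.0993 cm⁴
Total I = 7581.6 cm⁴.

I_yy ≈ 7580 cm⁴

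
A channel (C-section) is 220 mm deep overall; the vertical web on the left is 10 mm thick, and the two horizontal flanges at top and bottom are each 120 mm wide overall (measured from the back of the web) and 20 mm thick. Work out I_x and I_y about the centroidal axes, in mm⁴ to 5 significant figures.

I_x ≈ 5.3020 × 10⁷ mm⁴, I_y ≈ 9.7350 × 10⁶ mm⁴

Decompose the section into non-overlapping parts with the origin at the bottom-left of its bounding rectangle.
Web: 10 × 220, A = 2 200 mm², y = 110 mm, Ī = 8 873 333 mm⁴.
Top flange (beyond web): 110 × 20, A = 2 200 mm², y = 210 mm, Ī = 73333.33 mm⁴.
Bottom flange (beyond web): 110 × 20, A = 2 200 mm², y = 10 mm, Ī = 73333.33 mm⁴.
By symmetry the centroid is at mid-height, ȳ = 110 mm.
Transfer each piece to the centroidal x-axis using Ī + A·d² with d = y − 110:
  web: d = 0 mm → contributes +8 873 333 mm⁴
  top flange (beyond web): d = 100 mm → contributes +22 073 333 mm⁴
  bottom flange (beyond web): d = -100 mm → contributes +22 073 333 mm⁴
Total I = 53 020 000 mm⁴.
For the y-axis: x̄ = 45 mm.
Repeating about the centroidal y-axis gives I_y = 9 735 000 mm⁴.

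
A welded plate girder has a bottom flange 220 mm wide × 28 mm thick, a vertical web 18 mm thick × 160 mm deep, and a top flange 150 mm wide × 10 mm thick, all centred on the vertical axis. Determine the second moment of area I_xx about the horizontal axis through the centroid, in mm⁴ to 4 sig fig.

I_xx ≈ 5.248 × 10⁷ mm⁴

Break the section into simple shapes (no overlaps), measuring from the bottom-left corner of the bounding box.
Bottom plate: 220 × 28, A = 6 160 mm², y = 14 mm, Ī = 402 453 mm⁴.
Web plate: 18 × 160, A = 2 880 mm², y = 108 mm, Ī = 6 144 000 mm⁴.
Top plate: 150 × 10, A = 1 500 mm², y = 193 mm, Ī = 12 500 mm⁴.
Centroid: ȳ = ΣA·y / ΣA = 65.1594 mm.
Transfer each piece to the horizontal axis through the centroid using Ī + A·d² with d = y − 65.1594:
  bottom plate: d = -51.1594 mm → contributes +16 524 920 mm⁴
  web plate: d = 42.8406 mm → contributes +11 429 715 mm⁴
  top plate: d = 127.841 mm → contributes +24 527 331 mm⁴
Total I = 52 481 966 mm⁴.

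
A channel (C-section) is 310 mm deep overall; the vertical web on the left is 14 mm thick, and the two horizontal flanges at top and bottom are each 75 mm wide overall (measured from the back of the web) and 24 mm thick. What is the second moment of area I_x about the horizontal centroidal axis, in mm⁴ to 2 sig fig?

I_x ≈ 9.5 × 10⁷ mm⁴

Treat the section as a set of non-overlapping primitives; coordinates are from the bounding-box lower-left.
Web: 14 × 310, A = 4 340 mm², y = 155 mm, Ī = 34 756 167 mm⁴.
Top flange (beyond web): 61 × 24, A = 1 464 mm², y = 298 mm, Ī = 70 272 mm⁴.
Bottom flange (beyond web): 61 × 24, A = 1 464 mm², y = 12 mm, Ī = 70 272 mm⁴.
By symmetry the centroid is at mid-height, ȳ = 155 mm.
Transfer each piece to the horizontal centroidal axis using Ī + A·d² with d = y − 155:
  web: d = 0 mm → contributes +34 756 167 mm⁴
  top flange (beyond web): d = 143 mm → contributes +30 007 608 mm⁴
  bottom flange (beyond web): d = -143 mm → contributes +30 007 608 mm⁴
Total I = 94 771 383 mm⁴.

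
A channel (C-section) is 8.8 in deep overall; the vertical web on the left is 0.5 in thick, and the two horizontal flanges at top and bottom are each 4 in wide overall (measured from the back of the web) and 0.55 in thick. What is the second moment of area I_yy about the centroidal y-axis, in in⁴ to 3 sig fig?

Break the section into simple shapes (no overlaps), measuring from the bottom-left corner of the bounding box.
Web: 0.5 × 8.8, A = 4.4 in², x = 0.25 in, Ī = 0.091667 in⁴.
Top flange (beyond web): 3.5 × 0.55, A = 1.925 in², x = 2.25 in, Ī = 1.9651 in⁴.
Bottom flange (beyond web): 3.5 × 0.55, A = 1.925 in², x = 2.25 in, Ī = 1.9651 in⁴.
Centroid: x̄ = ΣA·x / ΣA = 1.1833 in.
Transfer each piece to the centroidal y-axis using Ī + A·d² with d = x − 1.1833:
  web: d = -0.93333 in → contributes +3.9246 in⁴
  top flange (beyond web): d = 1.0667 in → contributes +4.1553 in⁴
  bottom flange (beyond web): d = 1.0667 in → contributes +4.1553 in⁴
Total I = 12.235 in⁴.

I_yy ≈ 12.2 in⁴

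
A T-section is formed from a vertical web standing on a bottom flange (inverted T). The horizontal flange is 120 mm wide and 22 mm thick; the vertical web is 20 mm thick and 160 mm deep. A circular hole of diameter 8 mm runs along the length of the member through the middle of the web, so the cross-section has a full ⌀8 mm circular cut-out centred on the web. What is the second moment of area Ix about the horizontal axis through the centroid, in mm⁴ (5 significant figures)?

Treat the section as a set of non-overlapping primitives; coordinates are from the bounding-box lower-left.
Flange: 120 × 22, A = 2 640 mm², y = 11 mm, Ī = 106 480 mm⁴.
Web: 20 × 160, A = 3 200 mm², y = 102 mm, Ī = 6 826 667 mm⁴.
Hole (subtracted): ⌀8, A = 50.26548 mm², y = 102 mm, Ī = 201.0619 mm⁴.
Centroid: ȳ = ΣA·y / ΣA = 60.50587 mm.
Transfer each piece to the horizontal axis through the centroid using Ī + A·d² with d = y − 60.50587:
  flange: d = -49.50587 mm → contributes +6 576 674 mm⁴
  web: d = 41.49413 mm → contributes +12 336 308 mm⁴
  hole: d = 41.49413 mm → contributes −86746.3 mm⁴
Total I = 18 826 236 mm⁴.

Ix ≈ 1.8826 × 10⁷ mm⁴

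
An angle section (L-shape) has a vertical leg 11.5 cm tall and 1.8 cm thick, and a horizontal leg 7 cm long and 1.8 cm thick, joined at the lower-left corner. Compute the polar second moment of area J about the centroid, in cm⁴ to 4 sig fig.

Decompose the section into non-overlapping parts with the origin at the bottom-left of its bounding rectangle.
Vertical leg: 1.8 × 11.5, A = 20.7 cm², y = 5.75 cm, Ī = 228.131 cm⁴.
Horizontal leg (remainder): 5.2 × 1.8, A = 9.36 cm², y = 0.9 cm, Ī = 2.5272 cm⁴.
Centroid: ȳ = ΣA·y / ΣA = 4.23982 cm.
Transfer each piece to the centroidal x-axis using Ī + A·d² with d = y − 4.23982:
  vertical leg: d = 1.51018 cm → contributes +275.341 cm⁴
  horizontal leg (remainder): d = -3.33982 cm → contributes +106.932 cm⁴
Total I = 382.273 cm⁴.
For the y-axis: x̄ = 1.98982 cm.
Repeating about the centroidal y-axis gives I_y = 105.638 cm⁴.
Polar second moment: J = I_x + I_y = 487.911 cm⁴.

J ≈ 487.9 cm⁴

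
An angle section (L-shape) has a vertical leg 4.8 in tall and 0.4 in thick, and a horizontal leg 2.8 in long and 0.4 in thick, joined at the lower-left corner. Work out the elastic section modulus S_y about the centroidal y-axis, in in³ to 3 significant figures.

Treat the section as a set of non-overlapping primitives; coordinates are from the bounding-box lower-left.
Vertical leg: 0.4 × 4.8, A = 1.92 in², x = 0.2 in, Ī = 0.0256 in⁴.
Horizontal leg (remainder): 2.4 × 0.4, A = 0.96 in², x = 1.6 in, Ī = 0.4608 in⁴.
Centroid: x̄ = ΣA·x / ΣA = 0.66667 in.
Transfer each piece to the centroidal y-axis using Ī + A·d² with d = x − 0.66667:
  vertical leg: d = -0.46667 in → contributes +0.44373 in⁴
  horizontal leg (remainder): d = 0.93333 in → contributes +1.2971 in⁴
Total I = 1.7408 in⁴.
Extreme fibre distance c = 2.1333 in; S = I/c = 0.816 in³.

S_y ≈ 0.816 in³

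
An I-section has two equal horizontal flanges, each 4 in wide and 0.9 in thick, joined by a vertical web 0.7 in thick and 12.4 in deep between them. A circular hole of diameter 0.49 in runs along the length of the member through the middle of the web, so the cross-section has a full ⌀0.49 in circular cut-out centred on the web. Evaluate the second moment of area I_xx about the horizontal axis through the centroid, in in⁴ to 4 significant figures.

I_xx ≈ 430.1 in⁴

Split into non-overlapping primitives; take the origin at the lower-left of the bounding box.
Bottom flange: 4 × 0.9, A = 3.6 in², y = 0.45 in, Ī = 0.243 in⁴.
Web: 0.7 × 12.4, A = 8.68 in², y = 7.1 in, Ī = 111.22 in⁴.
Top flange: 4 × 0.9, A = 3.6 in², y = 13.75 in, Ī = 0.243 in⁴.
Hole (subtracted): ⌀0.49, A = 0.188574 in², y = 7.1 in, Ī = 0.00282979 in⁴.
By symmetry the centroid is at mid-height, ȳ = 7.1 in.
Transfer each piece to the horizontal axis through the centroid using Ī + A·d² with d = y − 7.1:
  bottom flange: d = -6.65 in → contributes +159.444 in⁴
  web: d = 0 in → contributes +111.22 in⁴
  top flange: d = 6.65 in → contributes +159.444 in⁴
  hole: d = 0 in → contributes −0.00282979 in⁴
Total I = 430.105 in⁴.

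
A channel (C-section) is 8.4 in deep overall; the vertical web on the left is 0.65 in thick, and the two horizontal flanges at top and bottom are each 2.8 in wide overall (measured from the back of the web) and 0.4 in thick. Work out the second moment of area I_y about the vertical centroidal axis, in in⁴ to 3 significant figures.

Decompose the section into non-overlapping parts with the origin at the bottom-left of its bounding rectangle.
Web: 0.65 × 8.4, A = 5.46 in², x = 0.325 in, Ī = 0.19224 in⁴.
Top flange (beyond web): 2.15 × 0.4, A = 0.86 in², x = 1.725 in, Ī = 0.33128 in⁴.
Bottom flange (beyond web): 2.15 × 0.4, A = 0.86 in², x = 1.725 in, Ī = 0.33128 in⁴.
Centroid: x̄ = ΣA·x / ΣA = 0.66038 in.
Transfer each piece to the vertical centroidal axis using Ī + A·d² with d = x − 0.66038:
  web: d = -0.33538 in → contributes +0.80636 in⁴
  top flange (beyond web): d = 1.0646 in → contributes +1.306 in⁴
  bottom flange (beyond web): d = 1.0646 in → contributes +1.306 in⁴
Total I = 3.4184 in⁴.

I_y ≈ 3.42 in⁴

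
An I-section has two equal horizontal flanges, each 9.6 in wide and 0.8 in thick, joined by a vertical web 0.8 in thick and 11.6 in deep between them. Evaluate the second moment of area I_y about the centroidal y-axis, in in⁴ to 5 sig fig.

I_y ≈ 118.46 in⁴

Decompose the section into non-overlapping parts with the origin at the bottom-left of its bounding rectangle.
Bottom flange: 9.6 × 0.8, A = 7.68 in², x = 4.8 in, Ī = 58.9824 in⁴.
Web: 0.8 × 11.6, A = 9.28 in², x = 4.8 in, Ī = 0.4949333 in⁴.
Top flange: 9.6 × 0.8, A = 7.68 in², x = 4.8 in, Ī = 58.9824 in⁴.
By symmetry the centroid is at mid-width, x̄ = 4.8 in.
All pieces are centred on the centroidal y-axis, so I = ΣĪ = 118.4597 in⁴.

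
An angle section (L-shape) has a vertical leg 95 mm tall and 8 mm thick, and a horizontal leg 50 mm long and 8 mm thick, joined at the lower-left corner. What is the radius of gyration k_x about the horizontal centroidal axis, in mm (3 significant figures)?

k_x ≈ 30.4 mm

Decompose the section into non-overlapping parts with the origin at the bottom-left of its bounding rectangle.
Vertical leg: 8 × 95, A = 760 mm², y = 47.5 mm, Ī = 571 583 mm⁴.
Horizontal leg (remainder): 42 × 8, A = 336 mm², y = 4 mm, Ī = 1 792 mm⁴.
Centroid: ȳ = ΣA·y / ΣA = 34.164 mm.
Transfer each piece to the horizontal centroidal axis using Ī + A·d² with d = y − 34.164:
  vertical leg: d = 13.336 mm → contributes +706 744 mm⁴
  horizontal leg (remainder): d = -30.164 mm → contributes +307 512 mm⁴
Total I = 1 014 256 mm⁴.
Radius of gyration: k = √(I/A) = √(1 014 256 / 1 096) = 30.421 mm.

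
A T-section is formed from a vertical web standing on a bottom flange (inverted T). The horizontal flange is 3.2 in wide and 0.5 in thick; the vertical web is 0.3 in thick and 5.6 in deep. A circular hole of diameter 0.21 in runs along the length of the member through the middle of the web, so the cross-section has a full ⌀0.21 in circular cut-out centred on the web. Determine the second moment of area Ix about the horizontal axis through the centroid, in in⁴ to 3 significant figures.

Ix ≈ 12.0 in⁴

Split into non-overlapping primitives; take the origin at the lower-left of the bounding box.
Flange: 3.2 × 0.5, A = 1.6 in², y = 0.25 in, Ī = 0.033333 in⁴.
Web: 0.3 × 5.6, A = 1.68 in², y = 3.3 in, Ī = 4.3904 in⁴.
Hole (subtracted): ⌀0.21, A = 0.034636 in², y = 3.3 in, Ī = 0.000095466 in⁴.
Centroid: ȳ = ΣA·y / ΣA = 1.7963 in.
Transfer each piece to the horizontal axis through the centroid using Ī + A·d² with d = y − 1.7963:
  flange: d = -1.5463 in → contributes +3.8591 in⁴
  web: d = 1.5037 in → contributes +8.189 in⁴
  hole: d = 1.5037 in → contributes −0.07841 in⁴
Total I = 11.97 in⁴.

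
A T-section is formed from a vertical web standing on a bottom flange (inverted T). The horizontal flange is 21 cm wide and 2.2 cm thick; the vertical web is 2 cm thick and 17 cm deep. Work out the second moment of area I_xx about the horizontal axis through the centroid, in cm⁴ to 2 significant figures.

Break the section into simple shapes (no overlaps), measuring from the bottom-left corner of the bounding box.
Flange: 21 × 2.2, A = 46.2 cm², y = 1.1 cm, Ī = 18.63 cm⁴.
Web: 2 × 17, A = 34 cm², y = 10.7 cm, Ī = 818.8 cm⁴.
Centroid: ȳ = ΣA·y / ΣA = 5.17 cm.
Transfer each piece to the horizontal axis through the centroid using Ī + A·d² with d = y − 5.17:
  flange: d = -4.07 cm → contributes +783.9 cm⁴
  web: d = 5.53 cm → contributes +1 859 cm⁴
Total I = 2 643 cm⁴.

I_xx ≈ 2600 cm⁴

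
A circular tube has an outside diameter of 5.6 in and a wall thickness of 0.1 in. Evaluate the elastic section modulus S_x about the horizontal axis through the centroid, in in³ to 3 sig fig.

Split into non-overlapping primitives; take the origin at the lower-left of the bounding box.
Outer circle: ⌀5.6, A = 24.63 in², y = 2.8 in, Ī = 48.275 in⁴.
Bore (subtracted): ⌀5.4, A = 22.902 in², y = 2.8 in, Ī = 41.739 in⁴.
By symmetry the centroid is at mid-height, ȳ = 2.8 in.
All pieces are centred on the horizontal axis through the centroid, so I = ΣĪ (holes subtracted) = 6.5357 in⁴.
Extreme fibre distance c = 2.8 in; S = I/c = 2.3342 in³.

S_x ≈ 2.33 in³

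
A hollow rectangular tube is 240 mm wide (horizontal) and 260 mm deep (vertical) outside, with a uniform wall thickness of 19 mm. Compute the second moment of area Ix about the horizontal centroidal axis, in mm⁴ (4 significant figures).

Split into non-overlapping primitives; take the origin at the lower-left of the bounding box.
Outer rectangle: 240 × 260, A = 62 400 mm², y = 130 mm, Ī = 351 520 000 mm⁴.
Inner void (subtracted): 202 × 222, A = 44 844 mm², y = 130 mm, Ī = 184 174 308 mm⁴.
By symmetry the centroid is at mid-height, ȳ = 130 mm.
All pieces are centred on the horizontal centroidal axis, so I = ΣĪ (holes subtracted) = 167 345 692 mm⁴.

Ix ≈ 1.673 × 10⁸ mm⁴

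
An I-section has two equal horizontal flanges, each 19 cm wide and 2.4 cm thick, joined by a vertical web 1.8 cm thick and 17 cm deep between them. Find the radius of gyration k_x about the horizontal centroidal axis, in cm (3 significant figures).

Split into non-overlapping primitives; take the origin at the lower-left of the bounding box.
Bottom flange: 19 × 2.4, A = 45.6 cm², y = 1.2 cm, Ī = 21.888 cm⁴.
Web: 1.8 × 17, A = 30.6 cm², y = 10.9 cm, Ī = 736.95 cm⁴.
Top flange: 19 × 2.4, A = 45.6 cm², y = 20.6 cm, Ī = 21.888 cm⁴.
By symmetry the centroid is at mid-height, ȳ = 10.9 cm.
Transfer each piece to the horizontal centroidal axis using Ī + A·d² with d = y − 10.9:
  bottom flange: d = -9.7 cm → contributes +4312.4 cm⁴
  web: d = 0 cm → contributes +736.95 cm⁴
  top flange: d = 9.7 cm → contributes +4312.4 cm⁴
Total I = 9361.7 cm⁴.
Radius of gyration: k = √(I/A) = √(9361.7 / 121.8) = 8.7671 cm.

k_x ≈ 8.77 cm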